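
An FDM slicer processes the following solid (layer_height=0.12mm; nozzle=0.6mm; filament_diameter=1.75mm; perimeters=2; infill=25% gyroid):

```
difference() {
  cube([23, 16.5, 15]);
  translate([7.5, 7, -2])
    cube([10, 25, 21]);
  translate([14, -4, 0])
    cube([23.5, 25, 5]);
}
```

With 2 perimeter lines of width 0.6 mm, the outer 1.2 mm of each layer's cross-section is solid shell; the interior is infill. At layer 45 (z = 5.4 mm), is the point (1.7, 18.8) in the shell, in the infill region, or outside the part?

outside

At z = 5.4 mm: the 23×16.5 cube contributes its full rectangle; the 10×25 cube at (7.5, 7) contributes its full rectangle; the cube at (14, -4) does not reach this height (z outside [0, 5]); Taking the first minus the rest: starting from the 23×16.5 cube, the 10×25 cube at (7.5, 7) partially overlaps it — only the 95.00 mm² overlap (of its 250.00 mm²) is removed, clipping the outline — 1 connected region. Overall, the cross-section is a single solid region. The nearest boundary edge runs (0.00, 16.50)→(7.50, 16.50); distance from the point to it = 2.30 mm. The point is not inside any of the regions above, so it lies outside the cross-section (2.30 mm from the nearest boundary).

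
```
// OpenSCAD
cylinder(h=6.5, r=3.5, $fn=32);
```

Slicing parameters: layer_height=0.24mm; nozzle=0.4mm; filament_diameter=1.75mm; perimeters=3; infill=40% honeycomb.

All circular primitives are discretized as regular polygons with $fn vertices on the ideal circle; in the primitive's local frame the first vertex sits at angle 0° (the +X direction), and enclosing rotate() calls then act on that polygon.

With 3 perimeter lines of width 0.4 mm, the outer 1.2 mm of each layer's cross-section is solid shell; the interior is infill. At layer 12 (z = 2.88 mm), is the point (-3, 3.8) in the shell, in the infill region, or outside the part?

At z = 2.88 mm: the r=3.5 cylinder gives a regular 32-gon of circumradius 3.5 (constant along its height). Overall, the cross-section is a single solid region. The nearest boundary edge runs (-1.94, 2.91)→(-2.47, 2.47); distance from the point to it = 1.36 mm. The point is not inside any of the regions above, so it lies outside the cross-section (1.36 mm from the nearest boundary).

outside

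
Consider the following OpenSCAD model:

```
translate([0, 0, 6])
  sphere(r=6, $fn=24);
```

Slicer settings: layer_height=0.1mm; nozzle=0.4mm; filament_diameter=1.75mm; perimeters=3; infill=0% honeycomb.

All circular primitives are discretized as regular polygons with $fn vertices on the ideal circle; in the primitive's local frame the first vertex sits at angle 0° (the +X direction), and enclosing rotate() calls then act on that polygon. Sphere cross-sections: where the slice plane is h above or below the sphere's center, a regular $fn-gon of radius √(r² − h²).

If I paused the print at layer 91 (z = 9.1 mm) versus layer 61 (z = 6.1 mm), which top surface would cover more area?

Layer 91 (z = 9.1): the r=6 sphere slices to a regular 24-gon of circumradius 5.137 (√(r²−h²) with h=3.1 from center) (area = (24/2)·5.137²·sin(360°/24) = 81.96 mm²). So its area = 81.96 mm². Layer 61 (z = 6.1): the r=6 sphere contributes a regular 24-gon of circumradius √(6²−0.1²) = 5.999 (area = (24/2)·5.999²·sin(360°/24) = 111.78 mm²). So its area = 111.78 mm². Layer 61 is larger (111.78 vs 81.96 mm²).

layer 61 (z = 6.1 mm)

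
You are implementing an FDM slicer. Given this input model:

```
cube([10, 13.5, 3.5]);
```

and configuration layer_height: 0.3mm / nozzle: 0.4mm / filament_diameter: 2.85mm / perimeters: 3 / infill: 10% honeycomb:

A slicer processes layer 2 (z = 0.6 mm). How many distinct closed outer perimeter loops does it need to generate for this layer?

At z = 0.6 mm: the cube (footprint 10×13.5) is included at this height. The result has 1 disconnected region.

1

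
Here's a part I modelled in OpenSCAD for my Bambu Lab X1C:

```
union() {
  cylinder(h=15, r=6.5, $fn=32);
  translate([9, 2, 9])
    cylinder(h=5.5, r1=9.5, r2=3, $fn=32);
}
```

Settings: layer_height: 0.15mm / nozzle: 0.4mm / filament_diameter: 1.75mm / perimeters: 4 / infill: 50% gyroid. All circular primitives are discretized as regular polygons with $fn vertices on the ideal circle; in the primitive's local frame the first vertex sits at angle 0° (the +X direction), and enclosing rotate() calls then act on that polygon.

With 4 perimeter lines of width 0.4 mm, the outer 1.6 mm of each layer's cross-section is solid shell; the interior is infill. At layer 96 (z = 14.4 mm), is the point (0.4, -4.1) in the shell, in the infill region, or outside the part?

At z = 14.4 mm: the r=6.5 cylinder gives a regular 32-gon of circumradius 6.5 (constant along its height); the cone at (9, 2) (r1=9.5→r2=3) has section circumradius 3.118 here — a regular 32-gon; Taking the union: the regions partially overlap (shared area 0.60 mm²), so overlapping operands fuse into one piece — 1 connected region. Overall, the cross-section is a single solid region. The nearest boundary edge runs (1.27, -6.38)→(-0.00, -6.50); distance from the point to it = 2.35 mm. The point is inside the cross-section and 2.35 mm from the nearest boundary — more than the 1.6 mm shell width (4 × 0.4), so it's in the infill interior.

infill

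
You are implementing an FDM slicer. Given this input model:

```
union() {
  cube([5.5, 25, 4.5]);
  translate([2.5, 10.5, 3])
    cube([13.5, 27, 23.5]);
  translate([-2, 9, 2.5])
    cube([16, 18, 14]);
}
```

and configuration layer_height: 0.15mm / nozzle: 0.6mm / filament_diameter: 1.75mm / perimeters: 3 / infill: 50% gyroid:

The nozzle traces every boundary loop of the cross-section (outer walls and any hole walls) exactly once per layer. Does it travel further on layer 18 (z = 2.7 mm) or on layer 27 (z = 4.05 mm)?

layer 27 (z = 4.05 mm)

Layer 18 (z = 2.7): the cube (footprint 5.5×25) is included at this height (perimeter 61.00 mm); the cube at (2.5, 10.5) does not reach this height (z outside [3, 26.5]); the cube at (-2, 9) is present — its section is the full 16×18 rectangle (perimeter 68.00 mm); Taking the union: the regions partially overlap (shared area 88.00 mm²), so the edge portions inside another operand are dropped and the merged outline is re-measured after clipping — boundary = 86.00 mm. So its perimeter = 86.00 mm. Layer 27 (z = 4.05): the cube is present — its section is the full 5.5×25 rectangle (perimeter 61.00 mm); the cube at (2.5, 10.5) is present — its section is the full 13.5×27 rectangle (perimeter 81.00 mm); the cube at (-2, 9) (footprint 16×18) is included at this height (perimeter 68.00 mm); Taking the union: the regions partially overlap (shared area 277.75 mm²), so the edge portions inside another operand are dropped and the merged outline is re-measured after clipping — boundary = 111.00 mm. So its perimeter = 111.00 mm. Layer 27 is larger (111.00 vs 86.00 mm).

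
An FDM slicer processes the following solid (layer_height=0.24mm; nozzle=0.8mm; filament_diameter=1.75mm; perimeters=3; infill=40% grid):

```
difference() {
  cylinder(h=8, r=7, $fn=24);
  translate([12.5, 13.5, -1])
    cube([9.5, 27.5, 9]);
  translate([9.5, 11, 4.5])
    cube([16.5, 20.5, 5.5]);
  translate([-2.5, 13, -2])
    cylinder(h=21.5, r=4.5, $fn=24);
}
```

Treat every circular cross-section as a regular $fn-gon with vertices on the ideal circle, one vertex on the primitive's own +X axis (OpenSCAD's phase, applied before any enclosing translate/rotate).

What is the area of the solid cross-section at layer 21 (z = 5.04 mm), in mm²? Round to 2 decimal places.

152.19 mm²

At z = 5.04 mm: the r=7 cylinder gives a regular 24-gon of circumradius 7 (constant along its height) (area = (24/2)·7.000²·sin(360°/24) = 152.19 mm²); the 9.5×27.5 cube at (12.5, 13.5) contributes its full rectangle (area 261.25 mm²); the cube at (9.5, 11) (footprint 16.5×20.5) is included at this height (area 338.25 mm²); the cylinder at (-2.5, 13): section is a regular 24-gon, circumradius r=4.5 (area = (24/2)·4.500²·sin(360°/24) = 62.89 mm²); After the difference (first − rest): starting from the r=7 cylinder (152.19 mm²), the 9.5×27.5 cube at (12.5, 13.5) misses the remaining region (no effect); the 16.5×20.5 cube at (9.5, 11) misses the remaining region (no effect); the r=4.5 cylinder at (-2.5, 13) misses the remaining region (no effect) — area = 152.19 mm². Overall, the cross-section is a single solid region. Net area = 152.19 mm².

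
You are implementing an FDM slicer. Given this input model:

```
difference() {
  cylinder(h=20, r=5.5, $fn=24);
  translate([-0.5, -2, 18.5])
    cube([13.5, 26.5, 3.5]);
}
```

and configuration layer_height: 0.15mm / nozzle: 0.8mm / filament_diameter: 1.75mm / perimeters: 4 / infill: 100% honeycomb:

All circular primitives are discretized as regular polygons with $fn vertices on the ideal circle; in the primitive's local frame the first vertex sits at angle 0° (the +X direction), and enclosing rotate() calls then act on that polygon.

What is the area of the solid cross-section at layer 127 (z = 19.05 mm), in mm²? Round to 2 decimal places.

At z = 19.05 mm: the r=5.5 cylinder gives a regular 24-gon of circumradius 5.5 (constant along its height) (area = (24/2)·5.500²·sin(360°/24) = 93.95 mm²); the 13.5×26.5 cube at (-0.5, -2) contributes its full rectangle (area 357.75 mm²); Taking the first minus the rest: starting from the r=5.5 cylinder (93.95 mm²), the 13.5×26.5 cube at (-0.5, -2) partially overlaps it — only the 37.91 mm² overlap (of its 357.75 mm²) is removed, clipping the outline — area = 56.04 mm². Overall, the cross-section is a single solid region. Net area = 56.04 mm².

56.04 mm²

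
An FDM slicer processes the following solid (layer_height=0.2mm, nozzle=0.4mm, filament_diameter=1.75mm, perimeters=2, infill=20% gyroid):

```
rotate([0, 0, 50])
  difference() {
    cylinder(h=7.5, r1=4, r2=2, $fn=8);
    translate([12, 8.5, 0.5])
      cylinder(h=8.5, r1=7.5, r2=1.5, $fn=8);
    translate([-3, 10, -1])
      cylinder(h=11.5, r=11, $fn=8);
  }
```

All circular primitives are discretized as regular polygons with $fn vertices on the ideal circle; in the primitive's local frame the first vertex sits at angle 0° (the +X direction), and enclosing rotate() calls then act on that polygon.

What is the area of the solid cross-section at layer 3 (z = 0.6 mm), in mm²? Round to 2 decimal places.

22.52 mm²

At z = 0.6 mm: the cone (r1=4→r2=2) has section circumradius 3.840 here — a regular 8-gon (area = (8/2)·3.840²·sin(360°/8) = 41.71 mm²); the cone at (12, 8.5) contributes a regular 8-gon of circumradius 7.429 (interpolated between r1=7.5 and r2=1.5 at t=0.012) (area = (8/2)·7.429²·sin(360°/8) = 156.12 mm²); the cylinder at (-3, 10): section is a regular 8-gon, circumradius r=11 (area = (8/2)·11.000²·sin(360°/8) = 342.24 mm²); After the difference (first − rest): starting from the cone (41.71 mm²), the cone at (12, 8.5) misses the remaining region (no effect); the r=11 cylinder at (-3, 10) partially overlaps it — only the 19.19 mm² overlap (of its 342.24 mm²) is removed, clipping the outline — area = 22.52 mm²; (whole slice rotated 50° about Z — lengths, areas and connectivity unchanged). Overall, the cross-section is a single solid region. Net area = 22.52 mm².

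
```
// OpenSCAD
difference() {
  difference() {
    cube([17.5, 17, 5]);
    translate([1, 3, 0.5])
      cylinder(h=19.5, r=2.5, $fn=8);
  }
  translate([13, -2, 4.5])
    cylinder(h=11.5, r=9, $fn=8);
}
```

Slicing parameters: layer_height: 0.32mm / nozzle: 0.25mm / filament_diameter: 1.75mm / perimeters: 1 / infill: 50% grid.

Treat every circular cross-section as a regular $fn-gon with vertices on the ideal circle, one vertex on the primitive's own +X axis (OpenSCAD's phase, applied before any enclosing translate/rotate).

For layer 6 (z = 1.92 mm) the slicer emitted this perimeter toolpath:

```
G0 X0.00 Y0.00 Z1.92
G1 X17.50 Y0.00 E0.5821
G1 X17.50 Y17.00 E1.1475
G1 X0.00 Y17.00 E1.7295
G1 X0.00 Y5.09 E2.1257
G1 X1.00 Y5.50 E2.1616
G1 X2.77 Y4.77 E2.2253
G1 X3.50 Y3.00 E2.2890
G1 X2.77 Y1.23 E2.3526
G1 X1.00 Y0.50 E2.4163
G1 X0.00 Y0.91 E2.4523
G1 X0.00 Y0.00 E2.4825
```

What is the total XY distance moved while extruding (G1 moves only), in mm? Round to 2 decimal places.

74.64 mm

Sum the Euclidean lengths of each G1 segment: total = 74.64 mm.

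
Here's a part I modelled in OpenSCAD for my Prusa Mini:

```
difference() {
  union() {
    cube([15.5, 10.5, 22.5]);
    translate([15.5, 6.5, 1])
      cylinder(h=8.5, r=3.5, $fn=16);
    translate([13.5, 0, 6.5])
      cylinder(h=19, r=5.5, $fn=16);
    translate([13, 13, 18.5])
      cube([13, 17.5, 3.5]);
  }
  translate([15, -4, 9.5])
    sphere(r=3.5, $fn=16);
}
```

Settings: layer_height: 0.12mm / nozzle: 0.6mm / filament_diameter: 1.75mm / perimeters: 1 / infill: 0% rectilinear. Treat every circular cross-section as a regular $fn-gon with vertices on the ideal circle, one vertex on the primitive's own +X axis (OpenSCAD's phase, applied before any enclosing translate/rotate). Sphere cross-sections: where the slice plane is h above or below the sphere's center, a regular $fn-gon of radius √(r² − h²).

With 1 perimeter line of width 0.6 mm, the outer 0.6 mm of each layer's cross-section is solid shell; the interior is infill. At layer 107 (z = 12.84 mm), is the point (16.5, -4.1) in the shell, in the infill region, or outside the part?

At z = 12.84 mm: the 15.5×10.5 cube contributes its full rectangle; the cylinder at (15.5, 6.5) is not intersected at this z (z outside [1, 9.5]); the cylinder at (13.5, 0): section is a regular 16-gon, circumradius r=5.5; the cube at (13, 13) is absent (z outside [18.5, 22]); Merging all regions: the regions partially overlap (shared area 33.75 mm²), so overlapping operands fuse into one piece — 1 connected region; the r=3.5 sphere at (15, -4) slices to a regular 16-gon of circumradius 1.046 (√(r²−h²) with h=3.34 from center); Taking the first minus the rest: starting from the result so far, the r=3.5 sphere at (15, -4) lies wholly inside it (removes its full 3.35 mm² and its 6.53 mm outline becomes a hole wall) — 1 connected region with 1 hole. Overall, the cross-section is one region with 1 hole. The nearest boundary edge runs (17.39, -3.89)→(15.60, -5.08); distance from the point to it = 0.32 mm. The point is inside the cross-section, 0.32 mm from the nearest boundary — within the 0.6 mm shell band (1 × 0.6).

shell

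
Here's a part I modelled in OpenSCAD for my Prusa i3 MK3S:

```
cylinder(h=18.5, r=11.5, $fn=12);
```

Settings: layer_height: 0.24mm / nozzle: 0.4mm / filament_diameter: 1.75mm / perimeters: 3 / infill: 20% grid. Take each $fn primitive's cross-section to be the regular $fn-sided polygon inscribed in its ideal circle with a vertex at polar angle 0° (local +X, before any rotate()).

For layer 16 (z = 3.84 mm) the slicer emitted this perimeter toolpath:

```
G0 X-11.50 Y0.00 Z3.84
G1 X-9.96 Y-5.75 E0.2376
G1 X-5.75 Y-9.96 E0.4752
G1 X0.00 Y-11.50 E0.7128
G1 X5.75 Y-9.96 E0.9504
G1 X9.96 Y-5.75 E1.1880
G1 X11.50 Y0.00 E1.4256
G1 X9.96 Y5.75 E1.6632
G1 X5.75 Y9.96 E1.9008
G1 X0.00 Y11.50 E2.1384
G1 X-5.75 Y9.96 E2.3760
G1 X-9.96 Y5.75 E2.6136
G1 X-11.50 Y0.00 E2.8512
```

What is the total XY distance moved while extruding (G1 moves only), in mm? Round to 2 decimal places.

71.44 mm

Sum the Euclidean lengths of each G1 segment: total = 71.44 mm.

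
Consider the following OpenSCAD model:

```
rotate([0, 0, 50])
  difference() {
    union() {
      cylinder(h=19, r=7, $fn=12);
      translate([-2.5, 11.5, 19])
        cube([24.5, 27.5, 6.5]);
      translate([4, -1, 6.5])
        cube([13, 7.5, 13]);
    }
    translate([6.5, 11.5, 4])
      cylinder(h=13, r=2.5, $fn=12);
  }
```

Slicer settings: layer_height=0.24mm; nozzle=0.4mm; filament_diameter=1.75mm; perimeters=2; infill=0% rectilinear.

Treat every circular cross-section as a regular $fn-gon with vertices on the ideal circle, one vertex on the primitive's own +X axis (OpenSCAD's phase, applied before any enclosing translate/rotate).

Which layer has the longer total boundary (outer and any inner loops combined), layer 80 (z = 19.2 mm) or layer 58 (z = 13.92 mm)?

layer 80 (z = 19.2 mm)

Layer 80 (z = 19.2): the cylinder is not intersected at this z (z outside [0, 19]); the 24.5×27.5 cube at (-2.5, 11.5) contributes its full rectangle (perimeter 104.00 mm); the 13×7.5 cube at (4, -1) contributes its full rectangle (perimeter 41.00 mm); Merging all regions: the 2 present regions are separate (no shared area or edge), so areas and boundary lengths simply add and each stays a separate island — boundary = 145.00 mm; the cylinder at (6.5, 11.5) is absent (z outside [4, 17]); Subtracting the remaining from the first: none of the subtracted shapes is present at this height, so that combined region is unchanged — boundary = 145.00 mm; (rotated 50° about Z; rotation is an isometry so areas/perimeters/island counts are preserved). So its perimeter = 145.00 mm. Layer 58 (z = 13.92): the cylinder: section is a regular 12-gon, circumradius r=7 (perimeter = 2·12·7.000·sin(180°/12) = 43.48 mm); the cube at (-2.5, 11.5) is not intersected at this z (z outside [19, 25.5]); the cube at (4, -1) (footprint 13×7.5) is included at this height (perimeter 41.00 mm); Combining (union): the regions partially overlap (shared area 13.85 mm²), so the edge portions inside another operand are dropped and the merged outline is re-measured after clipping — boundary = 67.61 mm; the r=2.5 cylinder at (6.5, 11.5) gives a regular 12-gon of circumradius 2.5 (constant along its height) (perimeter = 2·12·2.500·sin(180°/12) = 15.53 mm); Subtracting the remaining from the first: starting from the result so far, the r=2.5 cylinder at (6.5, 11.5) misses the remaining region (no effect) — boundary = 67.61 mm; (whole slice rotated 50° about Z — lengths, areas and connectivity unchanged). So its perimeter = 67.61 mm. Layer 80 is larger (145.00 vs 67.61 mm).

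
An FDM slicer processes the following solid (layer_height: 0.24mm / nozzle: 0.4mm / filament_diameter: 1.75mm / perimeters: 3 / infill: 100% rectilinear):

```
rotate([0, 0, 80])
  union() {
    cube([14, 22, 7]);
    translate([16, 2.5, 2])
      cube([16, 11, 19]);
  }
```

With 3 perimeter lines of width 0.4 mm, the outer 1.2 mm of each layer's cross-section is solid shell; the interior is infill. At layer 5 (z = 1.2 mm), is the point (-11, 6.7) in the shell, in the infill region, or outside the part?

infill

At z = 1.2 mm: the 14×22 cube contributes its full rectangle; the cube at (16, 2.5) is absent (z outside [2, 21]); Taking the union: only the 14×22 cube is present, so the union is just that shape — 1 connected region; (whole slice rotated 80° about Z — lengths, areas and connectivity unchanged). Overall, the cross-section is a single solid region. Undo the 80° rotation: the query point maps to (4.688, 11.996) in the un-rotated model frame. The nearest boundary edge runs (0.00, 22.00)→(0.00, 0.00); distance from the point to it = 4.69 mm. The point is inside the cross-section and 4.69 mm from the nearest boundary — more than the 1.2 mm shell width (3 × 0.4), so it's in the infill interior.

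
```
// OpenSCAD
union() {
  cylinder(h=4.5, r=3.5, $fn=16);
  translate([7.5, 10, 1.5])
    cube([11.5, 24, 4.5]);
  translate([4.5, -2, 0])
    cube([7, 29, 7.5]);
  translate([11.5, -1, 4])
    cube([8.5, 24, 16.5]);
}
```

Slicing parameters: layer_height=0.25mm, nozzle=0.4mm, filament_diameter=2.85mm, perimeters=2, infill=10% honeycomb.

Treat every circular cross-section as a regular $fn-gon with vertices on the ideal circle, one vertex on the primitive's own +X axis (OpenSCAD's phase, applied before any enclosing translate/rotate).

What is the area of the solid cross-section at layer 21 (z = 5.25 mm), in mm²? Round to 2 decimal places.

517.50 mm²

At z = 5.25 mm: the cylinder is absent (z outside [0, 4.5]); the cube at (7.5, 10) (footprint 11.5×24) is included at this height (area 276.00 mm²); the 7×29 cube at (4.5, -2) contributes its full rectangle (area 203.00 mm²); the cube at (11.5, -1) is present — its section is the full 8.5×24 rectangle (area 204.00 mm²); Taking the union: the regions partially overlap — summed areas 683.00 mm² minus the doubly-counted overlap 165.50 mm² gives 517.50 mm² — area = 517.50 mm². Overall, the cross-section is a single solid region. Net area = 517.50 mm².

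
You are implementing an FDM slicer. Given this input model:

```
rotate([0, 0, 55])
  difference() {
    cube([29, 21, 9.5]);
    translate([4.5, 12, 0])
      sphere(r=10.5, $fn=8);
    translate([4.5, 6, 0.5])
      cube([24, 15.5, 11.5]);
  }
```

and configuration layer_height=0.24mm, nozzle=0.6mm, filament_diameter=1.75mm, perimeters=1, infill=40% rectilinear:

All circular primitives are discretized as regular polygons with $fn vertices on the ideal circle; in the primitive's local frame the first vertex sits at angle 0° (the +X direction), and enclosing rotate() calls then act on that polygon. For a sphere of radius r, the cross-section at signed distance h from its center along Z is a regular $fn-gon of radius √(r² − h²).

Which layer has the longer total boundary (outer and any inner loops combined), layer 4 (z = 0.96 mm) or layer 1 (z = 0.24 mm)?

Layer 4 (z = 0.96): the cube (footprint 29×21) is included at this height (perimeter 100.00 mm); the sphere at (4.5, 12): section is a regular 8-gon, circumradius = √(r²−h²) = √(10.5²−0.96²) = 10.456 (perimeter = 2·8·10.456·sin(180°/8) = 64.02 mm); the cube at (4.5, 6) is present — its section is the full 24×15.5 rectangle (perimeter 79.00 mm); After the difference (first − rest): starting from the 29×21 cube, the r=10.5 sphere at (4.5, 12) partially overlaps it — only the 235.21 mm² overlap (of its 309.23 mm²) is removed, clipping the outline; the 24×15.5 cube at (4.5, 6) partially overlaps it — only the 229.97 mm² overlap (of its 372.00 mm²) is removed, clipping the outline — boundary = 101.78 mm; (whole slice rotated 55° about Z — lengths, areas and connectivity unchanged). So its perimeter = 101.78 mm. Layer 1 (z = 0.24): the 29×21 cube contributes its full rectangle (perimeter 100.00 mm); the r=10.5 sphere at (4.5, 12) slices to a regular 8-gon of circumradius 10.497 (√(r²−h²) with h=0.24 from center) (perimeter = 2·8·10.497·sin(180°/8) = 64.27 mm); the cube at (4.5, 6) does not reach this height (z outside [0.5, 12]); Taking the first minus the rest: starting from the 29×21 cube, the r=10.5 sphere at (4.5, 12) partially overlaps it — only the 236.51 mm² overlap (of its 311.67 mm²) is removed, clipping the outline — boundary = 109.56 mm; (rotated 55° about Z; rotation is an isometry so areas/perimeters/island counts are preserved). So its perimeter = 109.56 mm. Layer 1 is larger (109.56 vs 101.78 mm).

layer 1 (z = 0.24 mm)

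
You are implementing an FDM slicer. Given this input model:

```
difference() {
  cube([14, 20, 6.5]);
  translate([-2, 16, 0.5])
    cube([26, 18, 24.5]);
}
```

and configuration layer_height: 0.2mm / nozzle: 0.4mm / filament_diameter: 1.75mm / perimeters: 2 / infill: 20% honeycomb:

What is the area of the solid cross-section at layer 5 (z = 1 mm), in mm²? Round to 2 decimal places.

224.00 mm²

At z = 1 mm: the cube is present — its section is the full 14×20 rectangle (area 280.00 mm²); the cube at (-2, 16) is present — its section is the full 26×18 rectangle (area 468.00 mm²); Subtracting the remaining from the first: starting from the 14×20 cube (280.00 mm²), the 26×18 cube at (-2, 16) partially overlaps it — only the 56.00 mm² overlap (of its 468.00 mm²) is removed, clipping the outline — area = 224.00 mm². Overall, the cross-section is a single solid region. Net area = 224.00 mm².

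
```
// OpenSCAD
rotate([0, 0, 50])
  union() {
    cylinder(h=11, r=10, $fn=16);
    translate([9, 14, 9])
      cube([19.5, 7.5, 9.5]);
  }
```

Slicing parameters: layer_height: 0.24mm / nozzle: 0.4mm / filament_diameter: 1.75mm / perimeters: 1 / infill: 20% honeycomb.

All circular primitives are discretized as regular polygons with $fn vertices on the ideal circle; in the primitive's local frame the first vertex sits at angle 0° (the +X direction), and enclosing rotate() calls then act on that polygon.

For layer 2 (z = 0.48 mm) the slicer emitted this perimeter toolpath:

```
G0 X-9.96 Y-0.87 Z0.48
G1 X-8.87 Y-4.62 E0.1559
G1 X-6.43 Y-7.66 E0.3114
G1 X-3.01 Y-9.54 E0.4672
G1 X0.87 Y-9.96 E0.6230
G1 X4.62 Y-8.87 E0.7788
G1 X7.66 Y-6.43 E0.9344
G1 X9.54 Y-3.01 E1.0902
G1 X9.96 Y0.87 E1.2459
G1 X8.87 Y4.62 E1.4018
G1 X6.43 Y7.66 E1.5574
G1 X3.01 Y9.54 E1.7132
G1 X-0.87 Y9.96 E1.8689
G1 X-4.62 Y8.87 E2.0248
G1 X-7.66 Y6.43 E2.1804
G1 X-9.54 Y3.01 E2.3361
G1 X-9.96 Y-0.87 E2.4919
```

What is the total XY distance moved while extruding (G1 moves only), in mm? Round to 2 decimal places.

Sum the Euclidean lengths of each G1 segment: total = 62.43 mm.

62.43 mm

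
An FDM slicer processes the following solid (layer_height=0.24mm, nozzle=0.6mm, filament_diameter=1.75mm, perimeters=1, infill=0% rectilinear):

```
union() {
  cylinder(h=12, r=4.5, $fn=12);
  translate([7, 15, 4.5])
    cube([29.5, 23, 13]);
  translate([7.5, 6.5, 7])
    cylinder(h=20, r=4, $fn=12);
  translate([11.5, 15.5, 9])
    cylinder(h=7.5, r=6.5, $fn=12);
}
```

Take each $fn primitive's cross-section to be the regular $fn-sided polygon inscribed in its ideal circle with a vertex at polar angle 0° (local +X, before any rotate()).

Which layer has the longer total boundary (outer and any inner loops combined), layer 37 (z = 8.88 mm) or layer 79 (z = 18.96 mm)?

Layer 37 (z = 8.88): the r=4.5 cylinder contributes a regular 12-gon of circumradius 4.5 (perimeter = 2·12·4.500·sin(180°/12) = 27.95 mm); the cube at (7, 15) is present — its section is the full 29.5×23 rectangle (perimeter 105.00 mm); the cylinder at (7.5, 6.5): section is a regular 12-gon, circumradius r=4 (perimeter = 2·12·4.000·sin(180°/12) = 24.85 mm); the cylinder at (11.5, 15.5) is absent (z outside [9, 16.5]); Combining (union): the 3 present regions are separate (no shared area or edge), so areas and boundary lengths simply add and each stays a separate island — boundary = 157.80 mm. So its perimeter = 157.80 mm. Layer 79 (z = 18.96): the cylinder does not reach this height (z outside [0, 12]); the cube at (7, 15) does not reach this height (z outside [4.5, 17.5]); the r=4 cylinder at (7.5, 6.5) gives a regular 12-gon of circumradius 4 (constant along its height) (perimeter = 2·12·4.000·sin(180°/12) = 24.85 mm); the cylinder at (11.5, 15.5) is not intersected at this z (z outside [9, 16.5]); Taking the union: only the r=4 cylinder at (7.5, 6.5) is present, so the union is just that shape — boundary = 24.85 mm. So its perimeter = 24.85 mm. Layer 37 is larger (157.80 vs 24.85 mm).

layer 37 (z = 8.88 mm)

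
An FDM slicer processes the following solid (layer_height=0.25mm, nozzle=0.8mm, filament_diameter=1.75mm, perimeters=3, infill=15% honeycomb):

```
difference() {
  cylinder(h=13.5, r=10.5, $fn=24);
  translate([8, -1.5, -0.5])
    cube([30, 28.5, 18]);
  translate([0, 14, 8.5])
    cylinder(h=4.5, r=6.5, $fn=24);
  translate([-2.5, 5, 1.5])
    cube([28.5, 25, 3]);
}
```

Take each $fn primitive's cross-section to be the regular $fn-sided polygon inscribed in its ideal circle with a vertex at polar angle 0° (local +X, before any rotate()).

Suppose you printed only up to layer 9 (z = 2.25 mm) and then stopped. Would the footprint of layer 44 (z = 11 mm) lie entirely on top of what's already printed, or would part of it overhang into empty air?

part overhangs

Compare the two slices. At z = 2.25: the r=10.5 cylinder contributes a regular 24-gon of circumradius 10.5 (area = (24/2)·10.500²·sin(360°/24) = 342.42 mm²); the cube at (8, -1.5) is present — its section is the full 30×28.5 rectangle (area 855.00 mm²); the cylinder at (0, 14) is absent (z outside [8.5, 13]); the cube at (-2.5, 5) (footprint 28.5×25) is included at this height (area 712.50 mm²); Taking the first minus the rest: starting from the r=10.5 cylinder (342.42 mm²), the 30×28.5 cube at (8, -1.5) partially overlaps it — only the 14.79 mm² overlap (of its 855.00 mm²) is removed, clipping the outline; the 28.5×25 cube at (-2.5, 5) partially overlaps it — only the 47.76 mm² overlap (of its 712.50 mm²) is removed, clipping the outline — area = 279.87 mm². At z = 11: the r=10.5 cylinder gives a regular 24-gon of circumradius 10.5 (constant along its height) (area = (24/2)·10.500²·sin(360°/24) = 342.42 mm²); the cube at (8, -1.5) is present — its section is the full 30×28.5 rectangle (area 855.00 mm²); the r=6.5 cylinder at (0, 14) gives a regular 24-gon of circumradius 6.5 (constant along its height) (area = (24/2)·6.500²·sin(360°/24) = 131.22 mm²); the cube at (-2.5, 5) is not intersected at this z (z outside [1.5, 4.5]); After the difference (first − rest): starting from the r=10.5 cylinder (342.42 mm²), the 30×28.5 cube at (8, -1.5) partially overlaps it — only the 14.79 mm² overlap (of its 855.00 mm²) is removed, clipping the outline; the r=6.5 cylinder at (0, 14) partially overlaps it — only the 17.98 mm² overlap (of its 131.22 mm²) is removed, clipping the outline — area = 309.65 mm². Checking containment: at z = 11 the cross-section extends beyond the z = 2.25 cross-section by about 32.19 mm².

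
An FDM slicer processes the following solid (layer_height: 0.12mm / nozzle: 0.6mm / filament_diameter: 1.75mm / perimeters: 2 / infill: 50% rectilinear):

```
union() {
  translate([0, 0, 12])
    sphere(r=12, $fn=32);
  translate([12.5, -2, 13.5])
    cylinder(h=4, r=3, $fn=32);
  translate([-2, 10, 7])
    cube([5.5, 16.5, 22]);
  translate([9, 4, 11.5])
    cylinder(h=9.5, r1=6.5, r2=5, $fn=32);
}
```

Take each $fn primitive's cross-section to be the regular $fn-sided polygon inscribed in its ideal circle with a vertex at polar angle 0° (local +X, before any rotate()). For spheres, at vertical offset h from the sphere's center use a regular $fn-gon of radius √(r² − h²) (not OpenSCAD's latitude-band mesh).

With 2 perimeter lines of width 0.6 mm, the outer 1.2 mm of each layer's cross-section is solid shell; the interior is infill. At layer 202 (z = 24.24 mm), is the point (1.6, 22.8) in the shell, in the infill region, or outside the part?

infill

At z = 24.24 mm: the sphere is not intersected at this z (|z−center|=12.240 > r=12); the cylinder at (12.5, -2) is not intersected at this z (z outside [13.5, 17.5]); the cube at (-2, 10) (footprint 5.5×16.5) is included at this height; the cone at (9, 4) is absent (z outside [11.5, 21]); Merging all regions: only the 5.5×16.5 cube at (-2, 10) is present, so the union is just that shape — 1 connected region. Overall, the cross-section is a single solid region. The nearest boundary edge runs (3.50, 10.00)→(3.50, 26.50); distance from the point to it = 1.90 mm. The point is inside the cross-section and 1.90 mm from the nearest boundary — more than the 1.2 mm shell width (2 × 0.6), so it's in the infill interior.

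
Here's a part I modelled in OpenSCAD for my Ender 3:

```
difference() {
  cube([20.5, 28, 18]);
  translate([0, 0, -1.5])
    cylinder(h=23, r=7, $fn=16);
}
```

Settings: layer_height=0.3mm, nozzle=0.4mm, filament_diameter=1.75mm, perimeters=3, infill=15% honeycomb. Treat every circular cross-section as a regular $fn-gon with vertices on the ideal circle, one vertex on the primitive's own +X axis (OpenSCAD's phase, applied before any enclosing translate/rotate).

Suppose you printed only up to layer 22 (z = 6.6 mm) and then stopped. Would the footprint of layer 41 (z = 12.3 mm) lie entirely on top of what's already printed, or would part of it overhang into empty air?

entirely on top

Compare the two slices. At z = 6.6: the 20.5×28 cube contributes its full rectangle (area 574.00 mm²); the cylinder: section is a regular 16-gon, circumradius r=7 (area = (16/2)·7.000²·sin(360°/16) = 150.01 mm²); Subtracting the remaining from the first: starting from the 20.5×28 cube (574.00 mm²), the r=7 cylinder partially overlaps it — only the 37.50 mm² overlap (of its 150.01 mm²) is removed, clipping the outline — area = 536.50 mm². At z = 12.3: the cube is present — its section is the full 20.5×28 rectangle (area 574.00 mm²); the r=7 cylinder contributes a regular 16-gon of circumradius 7 (area = (16/2)·7.000²·sin(360°/16) = 150.01 mm²); Subtracting the remaining from the first: starting from the 20.5×28 cube (574.00 mm²), the r=7 cylinder partially overlaps it — only the 37.50 mm² overlap (of its 150.01 mm²) is removed, clipping the outline — area = 536.50 mm². Checking containment: the cross-section at z = 12.3 is a subset of the cross-section at z = 6.6.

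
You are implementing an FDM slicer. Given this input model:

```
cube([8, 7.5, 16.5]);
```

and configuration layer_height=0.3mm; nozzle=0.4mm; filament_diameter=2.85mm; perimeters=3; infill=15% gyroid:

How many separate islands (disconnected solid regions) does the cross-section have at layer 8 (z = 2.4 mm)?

1

At z = 2.4 mm: the 8×7.5 cube contributes its full rectangle. Overall, the cross-section is a single solid region. Island count = 1.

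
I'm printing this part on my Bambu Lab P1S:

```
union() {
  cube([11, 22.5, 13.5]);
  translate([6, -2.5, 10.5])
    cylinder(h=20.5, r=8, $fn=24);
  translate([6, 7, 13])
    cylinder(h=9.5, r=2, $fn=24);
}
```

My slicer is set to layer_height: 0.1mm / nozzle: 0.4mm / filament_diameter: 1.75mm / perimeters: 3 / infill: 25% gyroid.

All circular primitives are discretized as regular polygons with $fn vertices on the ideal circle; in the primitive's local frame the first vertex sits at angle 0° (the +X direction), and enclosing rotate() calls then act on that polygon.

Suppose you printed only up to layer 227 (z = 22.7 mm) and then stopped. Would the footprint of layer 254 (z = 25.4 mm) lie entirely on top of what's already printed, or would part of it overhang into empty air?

Compare the two slices. At z = 22.7: the cube does not reach this height (z outside [0, 13.5]); the cylinder at (6, -2.5): section is a regular 24-gon, circumradius r=8 (area = (24/2)·8.000²·sin(360°/24) = 198.77 mm²); the cylinder at (6, 7) is absent (z outside [13, 22.5]); Merging all regions: only the r=8 cylinder at (6, -2.5) is present, so the union is just that shape — area = 198.77 mm². At z = 25.4: the cube does not reach this height (z outside [0, 13.5]); the r=8 cylinder at (6, -2.5) gives a regular 24-gon of circumradius 8 (constant along its height) (area = (24/2)·8.000²·sin(360°/24) = 198.77 mm²); the cylinder at (6, 7) is not intersected at this z (z outside [13, 22.5]); Taking the union: only the r=8 cylinder at (6, -2.5) is present, so the union is just that shape — area = 198.77 mm². Checking containment: the cross-section at z = 25.4 is a subset of the cross-section at z = 22.7.

entirely on top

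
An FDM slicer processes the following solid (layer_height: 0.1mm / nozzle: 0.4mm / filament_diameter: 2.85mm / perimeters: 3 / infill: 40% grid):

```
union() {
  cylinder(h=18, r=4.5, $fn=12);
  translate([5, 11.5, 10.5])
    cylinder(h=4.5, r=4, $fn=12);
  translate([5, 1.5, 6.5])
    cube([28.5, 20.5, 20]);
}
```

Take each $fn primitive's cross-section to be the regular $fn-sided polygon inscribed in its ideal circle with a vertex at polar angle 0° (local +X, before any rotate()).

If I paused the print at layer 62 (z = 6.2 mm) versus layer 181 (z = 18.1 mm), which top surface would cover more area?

layer 181 (z = 18.1 mm)

Layer 62 (z = 6.2): the r=4.5 cylinder contributes a regular 12-gon of circumradius 4.5 (area = (12/2)·4.500²·sin(360°/12) = 60.75 mm²); the cylinder at (5, 11.5) does not reach this height (z outside [10.5, 15]); the cube at (5, 1.5) is not intersected at this z (z outside [6.5, 26.5]); Taking the union: only the r=4.5 cylinder is present, so the union is just that shape — area = 60.75 mm². So its area = 60.75 mm². Layer 181 (z = 18.1): the cylinder is not intersected at this z (z outside [0, 18]); the cylinder at (5, 11.5) does not reach this height (z outside [10.5, 15]); the cube at (5, 1.5) (footprint 28.5×20.5) is included at this height (area 584.25 mm²); Taking the union: only the 28.5×20.5 cube at (5, 1.5) is present, so the union is just that shape — area = 584.25 mm². So its area = 584.25 mm². Layer 181 is larger (584.25 vs 60.75 mm²).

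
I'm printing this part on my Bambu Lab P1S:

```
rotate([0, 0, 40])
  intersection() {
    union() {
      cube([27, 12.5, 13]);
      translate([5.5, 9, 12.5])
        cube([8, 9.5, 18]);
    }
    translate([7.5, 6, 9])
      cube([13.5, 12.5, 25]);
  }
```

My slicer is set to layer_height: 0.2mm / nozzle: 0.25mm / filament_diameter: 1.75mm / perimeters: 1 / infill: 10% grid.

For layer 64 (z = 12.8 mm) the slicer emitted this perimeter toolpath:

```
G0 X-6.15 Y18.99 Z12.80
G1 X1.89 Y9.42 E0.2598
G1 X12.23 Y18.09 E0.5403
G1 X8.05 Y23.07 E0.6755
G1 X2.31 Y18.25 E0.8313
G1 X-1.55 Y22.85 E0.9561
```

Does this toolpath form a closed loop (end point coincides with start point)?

no

Start point (G0): (-6.15, 18.99). End point (last G1): the path does not return to the start — open.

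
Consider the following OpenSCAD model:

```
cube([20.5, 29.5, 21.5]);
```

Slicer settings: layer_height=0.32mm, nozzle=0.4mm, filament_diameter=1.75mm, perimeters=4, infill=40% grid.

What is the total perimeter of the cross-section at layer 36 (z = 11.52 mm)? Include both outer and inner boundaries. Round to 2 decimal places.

100.00 mm

At z = 11.52 mm: the 20.5×29.5 cube contributes its full rectangle (perimeter 100.00 mm). Overall, the cross-section is a single solid region. Total boundary length (outer) = 100.00 mm.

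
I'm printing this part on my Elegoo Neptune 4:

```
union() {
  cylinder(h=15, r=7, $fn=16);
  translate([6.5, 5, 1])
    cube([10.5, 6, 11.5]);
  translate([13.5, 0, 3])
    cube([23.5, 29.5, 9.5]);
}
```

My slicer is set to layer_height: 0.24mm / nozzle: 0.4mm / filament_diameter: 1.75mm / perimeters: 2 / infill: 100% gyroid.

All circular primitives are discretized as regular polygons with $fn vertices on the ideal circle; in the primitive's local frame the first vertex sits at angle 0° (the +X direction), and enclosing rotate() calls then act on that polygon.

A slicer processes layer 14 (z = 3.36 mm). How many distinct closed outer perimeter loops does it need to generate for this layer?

2

At z = 3.36 mm: the r=7 cylinder gives a regular 16-gon of circumradius 7 (constant along its height); the cube at (6.5, 5) (footprint 10.5×6) is included at this height; the cube at (13.5, 0) is present — its section is the full 23.5×29.5 rectangle; Merging all regions: the regions partially overlap (shared area 21.00 mm²), so overlapping operands fuse into one piece — 2 connected regions. The result has 2 disconnected regions.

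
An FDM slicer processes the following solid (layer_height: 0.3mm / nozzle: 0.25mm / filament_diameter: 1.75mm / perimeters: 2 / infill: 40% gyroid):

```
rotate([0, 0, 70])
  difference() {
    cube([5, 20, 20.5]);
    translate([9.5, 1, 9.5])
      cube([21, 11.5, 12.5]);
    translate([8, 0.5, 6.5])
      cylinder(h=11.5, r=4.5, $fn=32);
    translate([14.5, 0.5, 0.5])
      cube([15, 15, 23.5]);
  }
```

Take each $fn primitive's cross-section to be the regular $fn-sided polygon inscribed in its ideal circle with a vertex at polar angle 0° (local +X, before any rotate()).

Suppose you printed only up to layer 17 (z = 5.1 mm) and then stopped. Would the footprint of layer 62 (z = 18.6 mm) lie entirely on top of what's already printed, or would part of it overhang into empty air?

Compare the two slices. At z = 5.1: the cube (footprint 5×20) is included at this height (area 100.00 mm²); the cube at (9.5, 1) does not reach this height (z outside [9.5, 22]); the cylinder at (8, 0.5) is absent (z outside [6.5, 18]); the 15×15 cube at (14.5, 0.5) contributes its full rectangle (area 225.00 mm²); After the difference (first − rest): starting from the 5×20 cube (100.00 mm²), the 15×15 cube at (14.5, 0.5) misses the remaining region (no effect) — area = 100.00 mm²; (whole slice rotated 70° about Z — lengths, areas and connectivity unchanged). At z = 18.6: the cube (footprint 5×20) is included at this height (area 100.00 mm²); the cube at (9.5, 1) is present — its section is the full 21×11.5 rectangle (area 241.50 mm²); the cylinder at (8, 0.5) does not reach this height (z outside [6.5, 18]); the 15×15 cube at (14.5, 0.5) contributes its full rectangle (area 225.00 mm²); Taking the first minus the rest: starting from the 5×20 cube (100.00 mm²), the 21×11.5 cube at (9.5, 1) misses the remaining region (no effect); the 15×15 cube at (14.5, 0.5) misses the remaining region (no effect) — area = 100.00 mm²; (whole slice rotated 70° about Z — lengths, areas and connectivity unchanged). Checking containment: the cross-section at z = 18.6 is a subset of the cross-section at z = 5.1.

entirely on top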